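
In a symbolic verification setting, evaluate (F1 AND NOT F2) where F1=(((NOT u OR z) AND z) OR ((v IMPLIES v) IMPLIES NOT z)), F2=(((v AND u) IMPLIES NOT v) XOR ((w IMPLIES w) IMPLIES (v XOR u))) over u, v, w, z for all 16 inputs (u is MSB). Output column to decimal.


F1 = (((NOT u OR z) AND z) OR ((v IMPLIES v) IMPLIES NOT z))
F2 = (((v AND u) IMPLIES NOT v) XOR ((w IMPLIES w) IMPLIES (v XOR u)))
Counterexample to F1=>F2 is where F1=1 and F2=0.
Evaluate each row (bits = u,v,w,z, MSB first):
  row 0 [0000]: F1=1 F2=1 -> F1&~F2 -> 0
  row 1 [0001]: F1=1 F2=1 -> F1&~F2 -> 0
  row 2 [0010]: F1=1 F2=1 -> F1&~F2 -> 0
  row 3 [0011]: F1=1 F2=1 -> F1&~F2 -> 0
  row 4 [0100]: F1=1 F2=0 -> F1&~F2 -> 1
  row 5 [0101]: F1=1 F2=0 -> F1&~F2 -> 1
  row 6 [0110]: F1=1 F2=0 -> F1&~F2 -> 1
  row 7 [0111]: F1=1 F2=0 -> F1&~F2 -> 1
  row 8 [1000]: F1=1 F2=0 -> F1&~F2 -> 1
  row 9 [1001]: F1=1 F2=0 -> F1&~F2 -> 1
  row 10 [1010]: F1=1 F2=0 -> F1&~F2 -> 1
  row 11 [1011]: F1=1 F2=0 -> F1&~F2 -> 1
  row 12 [1100]: F1=1 F2=0 -> F1&~F2 -> 1
  row 13 [1101]: F1=1 F2=0 -> F1&~F2 -> 1
  row 14 [1110]: F1=1 F2=0 -> F1&~F2 -> 1
  row 15 [1111]: F1=1 F2=0 -> F1&~F2 -> 1
Full result column, 4 rows per line (u,v fixed per line; w,z runs 00..11 left to right):
  rows 0-3 [u,v=00]: 0000  = hex 0
  rows 4-7 [u,v=01]: 1111  = hex F
  rows 8-11 [u,v=10]: 1111  = hex F
  rows 12-15 [u,v=11]: 1111  = hex F
Counterexample vector (row 0 .. row 15) = 0000111111111111
Output column grouped in 4s = 0000 1111 1111 1111 = 0x0FFF
Convert to decimal digit by digit (value = value*16 + digit):
  0 -> 0
  0*16 + 15 (F) = 15
  15*16 + 15 (F) = 255
  255*16 + 15 (F) = 4095
Decimal = 4095

4095


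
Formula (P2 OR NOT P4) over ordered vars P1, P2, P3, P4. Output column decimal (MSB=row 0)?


Formula: (P2 OR NOT P4) over P1, P2, P3, P4 (16 rows)
Evaluate each row (bits = P1,P2,P3,P4, MSB first):
  row 0 [0000]: (0 OR NOT 0) -> 1
  row 1 [0001]: (0 OR NOT 1) -> 0
  row 2 [0010]: (0 OR NOT 0) -> 1
  row 3 [0011]: (0 OR NOT 1) -> 0
  row 4 [0100]: (1 OR NOT 0) -> 1
  row 5 [0101]: (1 OR NOT 1) -> 1
  row 6 [0110]: (1 OR NOT 0) -> 1
  row 7 [0111]: (1 OR NOT 1) -> 1
  row 8 [1000]: (0 OR NOT 0) -> 1
  row 9 [1001]: (0 OR NOT 1) -> 0
  row 10 [1010]: (0 OR NOT 0) -> 1
  row 11 [1011]: (0 OR NOT 1) -> 0
  row 12 [1100]: (1 OR NOT 0) -> 1
  row 13 [1101]: (1 OR NOT 1) -> 1
  row 14 [1110]: (1 OR NOT 0) -> 1
  row 15 [1111]: (1 OR NOT 1) -> 1
Full result column, 4 rows per line (P1,P2 fixed per line; P3,P4 runs 00..11 left to right):
  rows 0-3 [P1,P2=00]: 1010  = hex A
  rows 4-7 [P1,P2=01]: 1111  = hex F
  rows 8-11 [P1,P2=10]: 1010  = hex A
  rows 12-15 [P1,P2=11]: 1111  = hex F
Output column (row 0 .. row 15) = 1010111110101111
Output column grouped in 4s = 1010 1111 1010 1111 = 0xAFAF
Convert to decimal digit by digit (value = value*16 + digit):
  A -> 10
  10*16 + 15 (F) = 175
  175*16 + 10 (A) = 2810
  2810*16 + 15 (F) = 44975
Decimal = 44975

44975


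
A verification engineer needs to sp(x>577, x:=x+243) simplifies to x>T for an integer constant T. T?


Formula: sp(P, x:=E) = exists old_x. (x = E[old_x/x]) AND P[old_x/x] (old_x is the value of x before the assignment; eliminate old_x by solving x = E[old_x/x] for old_x)
Step 1: Precondition P: x>577, i.e. old_x > 577
Step 2: Assignment gives x = old_x + 243, so old_x = x - 243
Step 3: Substitute into P: x - 243 > 577
Step 4: Simplify: x > 577+243 = 820

820


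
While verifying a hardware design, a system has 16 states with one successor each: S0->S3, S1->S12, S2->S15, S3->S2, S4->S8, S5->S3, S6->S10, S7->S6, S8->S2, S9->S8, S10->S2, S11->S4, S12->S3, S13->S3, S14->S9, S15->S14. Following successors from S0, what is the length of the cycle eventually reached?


Trace from S0 until a state repeats:
  S0 -> S3 -> S2 -> S15 -> S14 -> S9 -> S8 -> S2
S2 first seen at step 2, revisited at step 7.
Cycle length = 7 - 2 = 5

5


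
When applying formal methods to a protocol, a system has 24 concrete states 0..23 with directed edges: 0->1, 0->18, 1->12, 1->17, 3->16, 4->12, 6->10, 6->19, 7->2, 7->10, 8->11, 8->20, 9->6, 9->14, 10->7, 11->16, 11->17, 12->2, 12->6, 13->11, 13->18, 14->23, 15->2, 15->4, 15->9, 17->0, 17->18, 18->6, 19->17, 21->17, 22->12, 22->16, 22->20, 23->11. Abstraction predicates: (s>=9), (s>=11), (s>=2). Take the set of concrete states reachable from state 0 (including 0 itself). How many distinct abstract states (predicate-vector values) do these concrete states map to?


BFS from 0:
Concrete reachable: {0, 1, 2, 6, 7, 10, 12, 17, 18, 19}
Abstract via predicates (s>=9), (s>=11), (s>=2):
  (0,0,0) <- {0, 1}
  (0,0,1) <- {2, 6, 7}
  (1,0,1) <- {10}
  (1,1,1) <- {12, 17, 18, 19}
Distinct abstract states = 4

4


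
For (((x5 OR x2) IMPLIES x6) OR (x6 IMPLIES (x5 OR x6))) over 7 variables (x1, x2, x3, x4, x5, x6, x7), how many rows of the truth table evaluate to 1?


Formula: (((x5 OR x2) IMPLIES x6) OR (x6 IMPLIES (x5 OR x6))) over 7 vars (128 rows)
Evaluate each row (x1, x2, x3, x4, x5, x6, x7 as bits, MSB first):
  row 0 [0000000]: (((0 OR 0) IMPLIES 0) OR (0 IMPLIES (0 OR 0))) -> 1
  row 1 [0000001]: (((0 OR 0) IMPLIES 0) OR (0 IMPLIES (0 OR 0))) -> 1
  row 2 [0000010]: (((0 OR 0) IMPLIES 1) OR (1 IMPLIES (0 OR 1))) -> 1
  row 3 [0000011]: (((0 OR 0) IMPLIES 1) OR (1 IMPLIES (0 OR 1))) -> 1
  row 4 [0000100]: (((1 OR 0) IMPLIES 0) OR (0 IMPLIES (1 OR 0))) -> 1
  (every remaining row is evaluated the same way; all 128 results are listed next)
Full result column, 8 rows per line (x1,x2,x3,x4 fixed per line; x5,x6,x7 runs 000..111 left to right):
  rows 0-7 [x1,x2,x3,x4=0000]: 11111111  (ones: 8)
  rows 8-15 [x1,x2,x3,x4=0001]: 11111111  (ones: 8)
  rows 16-23 [x1,x2,x3,x4=0010]: 11111111  (ones: 8)
  rows 24-31 [x1,x2,x3,x4=0011]: 11111111  (ones: 8)
  rows 32-39 [x1,x2,x3,x4=0100]: 11111111  (ones: 8)
  rows 40-47 [x1,x2,x3,x4=0101]: 11111111  (ones: 8)
  rows 48-55 [x1,x2,x3,x4=0110]: 11111111  (ones: 8)
  rows 56-63 [x1,x2,x3,x4=0111]: 11111111  (ones: 8)
  rows 64-71 [x1,x2,x3,x4=1000]: 11111111  (ones: 8)
  rows 72-79 [x1,x2,x3,x4=1001]: 11111111  (ones: 8)
  rows 80-87 [x1,x2,x3,x4=1010]: 11111111  (ones: 8)
  rows 88-95 [x1,x2,x3,x4=1011]: 11111111  (ones: 8)
  rows 96-103 [x1,x2,x3,x4=1100]: 11111111  (ones: 8)
  rows 104-111 [x1,x2,x3,x4=1101]: 11111111  (ones: 8)
  rows 112-119 [x1,x2,x3,x4=1110]: 11111111  (ones: 8)
  rows 120-127 [x1,x2,x3,x4=1111]: 11111111  (ones: 8)
Count of 1-rows = 8+8+8+8+8+8+8+8+8+8+8+8+8+8+8+8 = 128

128


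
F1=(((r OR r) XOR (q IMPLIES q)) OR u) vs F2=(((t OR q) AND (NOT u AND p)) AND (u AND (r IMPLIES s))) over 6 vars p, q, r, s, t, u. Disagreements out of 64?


F1 = (((r OR r) XOR (q IMPLIES q)) OR u)
F2 = (((t OR q) AND (NOT u AND p)) AND (u AND (r IMPLIES s)))
Evaluate both on each of 64 rows (bits = p,q,r,s,t,u):
  row 0 [000000]: F1=1 F2=0 (differ) -> 1
  row 1 [000001]: F1=1 F2=0 (differ) -> 1
  row 2 [000010]: F1=1 F2=0 (differ) -> 1
  row 3 [000011]: F1=1 F2=0 (differ) -> 1
  row 4 [000100]: F1=1 F2=0 (differ) -> 1
  (every remaining row is evaluated the same way; all 64 results are listed next)
Full result column, 8 rows per line (p,q,r fixed per line; s,t,u runs 000..111 left to right):
  rows 0-7 [p,q,r=000]: 11111111  (ones: 8)
  rows 8-15 [p,q,r=001]: 01010101  (ones: 4)
  rows 16-23 [p,q,r=010]: 11111111  (ones: 8)
  rows 24-31 [p,q,r=011]: 01010101  (ones: 4)
  rows 32-39 [p,q,r=100]: 11111111  (ones: 8)
  rows 40-47 [p,q,r=101]: 01010101  (ones: 4)
  rows 48-55 [p,q,r=110]: 11111111  (ones: 8)
  rows 56-63 [p,q,r=111]: 01010101  (ones: 4)
Disagreements = 8+4+8+4+8+4+8+4 = 48

48


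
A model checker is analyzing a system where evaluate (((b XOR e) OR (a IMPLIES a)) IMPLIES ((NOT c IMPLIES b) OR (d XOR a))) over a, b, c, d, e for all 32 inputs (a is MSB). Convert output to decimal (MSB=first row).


Formula: (((b XOR e) OR (a IMPLIES a)) IMPLIES ((NOT c IMPLIES b) OR (d XOR a))) over a, b, c, d, e (32 rows)
Evaluate each row (bits = a,b,c,d,e, MSB first):
  row 0 [00000]: (((0 XOR 0) OR (0 IMPLIES 0)) IMPLIES ((NOT 0 IMPLIES 0) OR (0 XOR 0))) -> 0
  row 1 [00001]: (((0 XOR 1) OR (0 IMPLIES 0)) IMPLIES ((NOT 0 IMPLIES 0) OR (0 XOR 0))) -> 0
  row 2 [00010]: (((0 XOR 0) OR (0 IMPLIES 0)) IMPLIES ((NOT 0 IMPLIES 0) OR (1 XOR 0))) -> 1
  row 3 [00011]: (((0 XOR 1) OR (0 IMPLIES 0)) IMPLIES ((NOT 0 IMPLIES 0) OR (1 XOR 0))) -> 1
  row 4 [00100]: (((0 XOR 0) OR (0 IMPLIES 0)) IMPLIES ((NOT 1 IMPLIES 0) OR (0 XOR 0))) -> 1
  row 5 [00101]: (((0 XOR 1) OR (0 IMPLIES 0)) IMPLIES ((NOT 1 IMPLIES 0) OR (0 XOR 0))) -> 1
  row 6 [00110]: (((0 XOR 0) OR (0 IMPLIES 0)) IMPLIES ((NOT 1 IMPLIES 0) OR (1 XOR 0))) -> 1
  row 7 [00111]: (((0 XOR 1) OR (0 IMPLIES 0)) IMPLIES ((NOT 1 IMPLIES 0) OR (1 XOR 0))) -> 1
  row 8 [01000]: (((1 XOR 0) OR (0 IMPLIES 0)) IMPLIES ((NOT 0 IMPLIES 1) OR (0 XOR 0))) -> 1
  row 9 [01001]: (((1 XOR 1) OR (0 IMPLIES 0)) IMPLIES ((NOT 0 IMPLIES 1) OR (0 XOR 0))) -> 1
  row 10 [01010]: (((1 XOR 0) OR (0 IMPLIES 0)) IMPLIES ((NOT 0 IMPLIES 1) OR (1 XOR 0))) -> 1
  row 11 [01011]: (((1 XOR 1) OR (0 IMPLIES 0)) IMPLIES ((NOT 0 IMPLIES 1) OR (1 XOR 0))) -> 1
  row 12 [01100]: (((1 XOR 0) OR (0 IMPLIES 0)) IMPLIES ((NOT 1 IMPLIES 1) OR (0 XOR 0))) -> 1
  row 13 [01101]: (((1 XOR 1) OR (0 IMPLIES 0)) IMPLIES ((NOT 1 IMPLIES 1) OR (0 XOR 0))) -> 1
  row 14 [01110]: (((1 XOR 0) OR (0 IMPLIES 0)) IMPLIES ((NOT 1 IMPLIES 1) OR (1 XOR 0))) -> 1
  row 15 [01111]: (((1 XOR 1) OR (0 IMPLIES 0)) IMPLIES ((NOT 1 IMPLIES 1) OR (1 XOR 0))) -> 1
  row 16 [10000]: (((0 XOR 0) OR (1 IMPLIES 1)) IMPLIES ((NOT 0 IMPLIES 0) OR (0 XOR 1))) -> 1
  row 17 [10001]: (((0 XOR 1) OR (1 IMPLIES 1)) IMPLIES ((NOT 0 IMPLIES 0) OR (0 XOR 1))) -> 1
  row 18 [10010]: (((0 XOR 0) OR (1 IMPLIES 1)) IMPLIES ((NOT 0 IMPLIES 0) OR (1 XOR 1))) -> 0
  row 19 [10011]: (((0 XOR 1) OR (1 IMPLIES 1)) IMPLIES ((NOT 0 IMPLIES 0) OR (1 XOR 1))) -> 0
  row 20 [10100]: (((0 XOR 0) OR (1 IMPLIES 1)) IMPLIES ((NOT 1 IMPLIES 0) OR (0 XOR 1))) -> 1
  row 21 [10101]: (((0 XOR 1) OR (1 IMPLIES 1)) IMPLIES ((NOT 1 IMPLIES 0) OR (0 XOR 1))) -> 1
  row 22 [10110]: (((0 XOR 0) OR (1 IMPLIES 1)) IMPLIES ((NOT 1 IMPLIES 0) OR (1 XOR 1))) -> 1
  row 23 [10111]: (((0 XOR 1) OR (1 IMPLIES 1)) IMPLIES ((NOT 1 IMPLIES 0) OR (1 XOR 1))) -> 1
  row 24 [11000]: (((1 XOR 0) OR (1 IMPLIES 1)) IMPLIES ((NOT 0 IMPLIES 1) OR (0 XOR 1))) -> 1
  row 25 [11001]: (((1 XOR 1) OR (1 IMPLIES 1)) IMPLIES ((NOT 0 IMPLIES 1) OR (0 XOR 1))) -> 1
  row 26 [11010]: (((1 XOR 0) OR (1 IMPLIES 1)) IMPLIES ((NOT 0 IMPLIES 1) OR (1 XOR 1))) -> 1
  row 27 [11011]: (((1 XOR 1) OR (1 IMPLIES 1)) IMPLIES ((NOT 0 IMPLIES 1) OR (1 XOR 1))) -> 1
  row 28 [11100]: (((1 XOR 0) OR (1 IMPLIES 1)) IMPLIES ((NOT 1 IMPLIES 1) OR (0 XOR 1))) -> 1
  row 29 [11101]: (((1 XOR 1) OR (1 IMPLIES 1)) IMPLIES ((NOT 1 IMPLIES 1) OR (0 XOR 1))) -> 1
  row 30 [11110]: (((1 XOR 0) OR (1 IMPLIES 1)) IMPLIES ((NOT 1 IMPLIES 1) OR (1 XOR 1))) -> 1
  row 31 [11111]: (((1 XOR 1) OR (1 IMPLIES 1)) IMPLIES ((NOT 1 IMPLIES 1) OR (1 XOR 1))) -> 1
Full result column, 4 rows per line (a,b,c fixed per line; d,e runs 00..11 left to right):
  rows 0-3 [a,b,c=000]: 0011  = hex 3
  rows 4-7 [a,b,c=001]: 1111  = hex F
  rows 8-11 [a,b,c=010]: 1111  = hex F
  rows 12-15 [a,b,c=011]: 1111  = hex F
  rows 16-19 [a,b,c=100]: 1100  = hex C
  rows 20-23 [a,b,c=101]: 1111  = hex F
  rows 24-27 [a,b,c=110]: 1111  = hex F
  rows 28-31 [a,b,c=111]: 1111  = hex F
Output column (row 0 .. row 31) = 00111111111111111100111111111111
Output column grouped in 4s = 0011 1111 1111 1111 1100 1111 1111 1111 = 0x3FFFCFFF
Convert to decimal digit by digit (value = value*16 + digit):
  3 -> 3
  3*16 + 15 (F) = 63
  63*16 + 15 (F) = 1023
  1023*16 + 15 (F) = 16383
  16383*16 + 12 (C) = 262140
  262140*16 + 15 (F) = 4194255
  4194255*16 + 15 (F) = 67108095
  67108095*16 + 15 (F) = 1073729535
Decimal = 1073729535

1073729535


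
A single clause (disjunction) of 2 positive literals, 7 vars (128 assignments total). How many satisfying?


Step 1: Total=2^7=128
Step 2: Unsat when all 2 false: 2^5=32
Step 3: Sat=128-32=96

96


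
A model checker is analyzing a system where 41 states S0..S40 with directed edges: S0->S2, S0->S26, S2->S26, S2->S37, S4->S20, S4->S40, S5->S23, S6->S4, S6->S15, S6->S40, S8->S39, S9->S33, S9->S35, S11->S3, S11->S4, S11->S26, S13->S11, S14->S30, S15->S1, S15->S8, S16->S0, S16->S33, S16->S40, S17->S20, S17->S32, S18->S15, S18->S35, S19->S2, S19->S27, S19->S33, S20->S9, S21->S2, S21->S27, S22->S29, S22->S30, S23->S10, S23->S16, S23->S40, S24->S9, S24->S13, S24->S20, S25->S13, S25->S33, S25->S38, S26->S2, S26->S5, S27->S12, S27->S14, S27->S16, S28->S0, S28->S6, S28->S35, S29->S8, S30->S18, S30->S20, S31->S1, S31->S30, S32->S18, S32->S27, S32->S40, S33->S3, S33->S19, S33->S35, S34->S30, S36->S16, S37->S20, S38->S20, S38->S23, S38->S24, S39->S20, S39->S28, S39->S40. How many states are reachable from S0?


BFS from S0:
  layer 0: {S0}
  layer 1: {S2, S26}
  layer 2: {S5, S37}
  layer 3: {S20, S23}
  layer 4: {S9, S10, S16, S40}
  layer 5: {S33, S35}
  layer 6: {S3, S19}
  layer 7: {S27}
  layer 8: {S12, S14}
  layer 9: {S30}
  layer 10: {S18}
  layer 11: {S15}
  layer 12: {S1, S8}
  layer 13: {S39}
  layer 14: {S28}
  layer 15: {S6}
  layer 16: {S4}
Reachable set: {S0, S1, S2, S3, S4, S5, S6, S8, S9, S10, S12, S14, S15, S16, S18, S19, S20, S23, S26, S27, S28, S30, S33, S35, S37, S39, S40}
Count = 27

27


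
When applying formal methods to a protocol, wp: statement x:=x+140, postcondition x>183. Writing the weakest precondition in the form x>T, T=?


Formula: wp(x:=E, P) = P[E/x] (substitute E for x in postcondition)
Step 1: Postcondition: x>183
Step 2: Substitute x+140 for x: x+140>183
Step 3: Solve for x: x > 183-140 = 43

43


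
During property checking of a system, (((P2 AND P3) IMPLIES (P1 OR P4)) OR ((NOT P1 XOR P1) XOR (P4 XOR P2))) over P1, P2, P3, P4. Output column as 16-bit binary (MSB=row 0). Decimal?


Formula: (((P2 AND P3) IMPLIES (P1 OR P4)) OR ((NOT P1 XOR P1) XOR (P4 XOR P2))) over P1, P2, P3, P4 (16 rows)
Evaluate each row (bits = P1,P2,P3,P4, MSB first):
  row 0 [0000]: (((0 AND 0) IMPLIES (0 OR 0)) OR ((NOT 0 XOR 0) XOR (0 XOR 0))) -> 1
  row 1 [0001]: (((0 AND 0) IMPLIES (0 OR 1)) OR ((NOT 0 XOR 0) XOR (1 XOR 0))) -> 1
  row 2 [0010]: (((0 AND 1) IMPLIES (0 OR 0)) OR ((NOT 0 XOR 0) XOR (0 XOR 0))) -> 1
  row 3 [0011]: (((0 AND 1) IMPLIES (0 OR 1)) OR ((NOT 0 XOR 0) XOR (1 XOR 0))) -> 1
  row 4 [0100]: (((1 AND 0) IMPLIES (0 OR 0)) OR ((NOT 0 XOR 0) XOR (0 XOR 1))) -> 1
  row 5 [0101]: (((1 AND 0) IMPLIES (0 OR 1)) OR ((NOT 0 XOR 0) XOR (1 XOR 1))) -> 1
  row 6 [0110]: (((1 AND 1) IMPLIES (0 OR 0)) OR ((NOT 0 XOR 0) XOR (0 XOR 1))) -> 0
  row 7 [0111]: (((1 AND 1) IMPLIES (0 OR 1)) OR ((NOT 0 XOR 0) XOR (1 XOR 1))) -> 1
  row 8 [1000]: (((0 AND 0) IMPLIES (1 OR 0)) OR ((NOT 1 XOR 1) XOR (0 XOR 0))) -> 1
  row 9 [1001]: (((0 AND 0) IMPLIES (1 OR 1)) OR ((NOT 1 XOR 1) XOR (1 XOR 0))) -> 1
  row 10 [1010]: (((0 AND 1) IMPLIES (1 OR 0)) OR ((NOT 1 XOR 1) XOR (0 XOR 0))) -> 1
  row 11 [1011]: (((0 AND 1) IMPLIES (1 OR 1)) OR ((NOT 1 XOR 1) XOR (1 XOR 0))) -> 1
  row 12 [1100]: (((1 AND 0) IMPLIES (1 OR 0)) OR ((NOT 1 XOR 1) XOR (0 XOR 1))) -> 1
  row 13 [1101]: (((1 AND 0) IMPLIES (1 OR 1)) OR ((NOT 1 XOR 1) XOR (1 XOR 1))) -> 1
  row 14 [1110]: (((1 AND 1) IMPLIES (1 OR 0)) OR ((NOT 1 XOR 1) XOR (0 XOR 1))) -> 1
  row 15 [1111]: (((1 AND 1) IMPLIES (1 OR 1)) OR ((NOT 1 XOR 1) XOR (1 XOR 1))) -> 1
Full result column, 4 rows per line (P1,P2 fixed per line; P3,P4 runs 00..11 left to right):
  rows 0-3 [P1,P2=00]: 1111  = hex F
  rows 4-7 [P1,P2=01]: 1101  = hex D
  rows 8-11 [P1,P2=10]: 1111  = hex F
  rows 12-15 [P1,P2=11]: 1111  = hex F
Output column (row 0 .. row 15) = 1111110111111111
Output column grouped in 4s = 1111 1101 1111 1111 = 0xFDFF
Convert to decimal digit by digit (value = value*16 + digit):
  F -> 15
  15*16 + 13 (D) = 253
  253*16 + 15 (F) = 4063
  4063*16 + 15 (F) = 65023
Decimal = 65023

65023


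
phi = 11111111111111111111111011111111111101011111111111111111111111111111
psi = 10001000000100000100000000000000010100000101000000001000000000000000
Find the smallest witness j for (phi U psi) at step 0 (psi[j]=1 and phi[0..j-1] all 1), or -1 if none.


(phi U psi) at 0: need smallest j with psi[j]=1 and phi[i]=1 for all i in [0,j).
Scan from step 0:
  step 0: psi=1 and phi held for [0,0) -> witness found
Witness step = 0

0


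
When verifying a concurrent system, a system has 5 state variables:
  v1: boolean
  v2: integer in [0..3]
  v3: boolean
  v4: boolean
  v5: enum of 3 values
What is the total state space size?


State space = product of domain sizes of all variables.
Domain sizes:
  v1 (boolean): 2
  v2 (integer in [0..3]): 4
  v3 (boolean): 2
  v4 (boolean): 2
  v5 (enum of 3 values): 3
Product = 2 * 4 * 2 * 2 * 3 = 96

96


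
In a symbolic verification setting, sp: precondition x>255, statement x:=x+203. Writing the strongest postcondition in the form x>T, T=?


Formula: sp(P, x:=E) = exists old_x. (x = E[old_x/x]) AND P[old_x/x] (old_x is the value of x before the assignment; eliminate old_x by solving x = E[old_x/x] for old_x)
Step 1: Precondition P: x>255, i.e. old_x > 255
Step 2: Assignment gives x = old_x + 203, so old_x = x - 203
Step 3: Substitute into P: x - 203 > 255
Step 4: Simplify: x > 255+203 = 458

458


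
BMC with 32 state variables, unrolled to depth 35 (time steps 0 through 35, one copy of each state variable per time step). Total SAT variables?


BMC unrolls to depth k, creating one copy of each state var for steps 0..k.
Step count = 35 + 1 = 36 (steps 0 through 35)
Vars per step = 32
Total = 32 * 36 = 1152

1152


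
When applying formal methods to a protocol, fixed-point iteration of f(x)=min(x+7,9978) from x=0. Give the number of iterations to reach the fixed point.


Step 1: x=0, cap=9978, increment=7
Step 2: x grows by 7 each step until capped at 9978; fixed point is x=9978
Step 3: iterations = ceil(9978/7) = 1426

1426


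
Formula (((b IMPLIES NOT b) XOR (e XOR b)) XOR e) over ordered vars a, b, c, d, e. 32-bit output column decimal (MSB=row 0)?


Formula: (((b IMPLIES NOT b) XOR (e XOR b)) XOR e) over a, b, c, d, e (32 rows)
Evaluate each row (bits = a,b,c,d,e, MSB first):
  row 0 [00000]: (((0 IMPLIES NOT 0) XOR (0 XOR 0)) XOR 0) -> 1
  row 1 [00001]: (((0 IMPLIES NOT 0) XOR (1 XOR 0)) XOR 1) -> 1
  row 2 [00010]: (((0 IMPLIES NOT 0) XOR (0 XOR 0)) XOR 0) -> 1
  row 3 [00011]: (((0 IMPLIES NOT 0) XOR (1 XOR 0)) XOR 1) -> 1
  row 4 [00100]: (((0 IMPLIES NOT 0) XOR (0 XOR 0)) XOR 0) -> 1
  row 5 [00101]: (((0 IMPLIES NOT 0) XOR (1 XOR 0)) XOR 1) -> 1
  row 6 [00110]: (((0 IMPLIES NOT 0) XOR (0 XOR 0)) XOR 0) -> 1
  row 7 [00111]: (((0 IMPLIES NOT 0) XOR (1 XOR 0)) XOR 1) -> 1
  row 8 [01000]: (((1 IMPLIES NOT 1) XOR (0 XOR 1)) XOR 0) -> 1
  row 9 [01001]: (((1 IMPLIES NOT 1) XOR (1 XOR 1)) XOR 1) -> 1
  row 10 [01010]: (((1 IMPLIES NOT 1) XOR (0 XOR 1)) XOR 0) -> 1
  row 11 [01011]: (((1 IMPLIES NOT 1) XOR (1 XOR 1)) XOR 1) -> 1
  row 12 [01100]: (((1 IMPLIES NOT 1) XOR (0 XOR 1)) XOR 0) -> 1
  row 13 [01101]: (((1 IMPLIES NOT 1) XOR (1 XOR 1)) XOR 1) -> 1
  row 14 [01110]: (((1 IMPLIES NOT 1) XOR (0 XOR 1)) XOR 0) -> 1
  row 15 [01111]: (((1 IMPLIES NOT 1) XOR (1 XOR 1)) XOR 1) -> 1
  row 16 [10000]: (((0 IMPLIES NOT 0) XOR (0 XOR 0)) XOR 0) -> 1
  row 17 [10001]: (((0 IMPLIES NOT 0) XOR (1 XOR 0)) XOR 1) -> 1
  row 18 [10010]: (((0 IMPLIES NOT 0) XOR (0 XOR 0)) XOR 0) -> 1
  row 19 [10011]: (((0 IMPLIES NOT 0) XOR (1 XOR 0)) XOR 1) -> 1
  row 20 [10100]: (((0 IMPLIES NOT 0) XOR (0 XOR 0)) XOR 0) -> 1
  row 21 [10101]: (((0 IMPLIES NOT 0) XOR (1 XOR 0)) XOR 1) -> 1
  row 22 [10110]: (((0 IMPLIES NOT 0) XOR (0 XOR 0)) XOR 0) -> 1
  row 23 [10111]: (((0 IMPLIES NOT 0) XOR (1 XOR 0)) XOR 1) -> 1
  row 24 [11000]: (((1 IMPLIES NOT 1) XOR (0 XOR 1)) XOR 0) -> 1
  row 25 [11001]: (((1 IMPLIES NOT 1) XOR (1 XOR 1)) XOR 1) -> 1
  row 26 [11010]: (((1 IMPLIES NOT 1) XOR (0 XOR 1)) XOR 0) -> 1
  row 27 [11011]: (((1 IMPLIES NOT 1) XOR (1 XOR 1)) XOR 1) -> 1
  row 28 [11100]: (((1 IMPLIES NOT 1) XOR (0 XOR 1)) XOR 0) -> 1
  row 29 [11101]: (((1 IMPLIES NOT 1) XOR (1 XOR 1)) XOR 1) -> 1
  row 30 [11110]: (((1 IMPLIES NOT 1) XOR (0 XOR 1)) XOR 0) -> 1
  row 31 [11111]: (((1 IMPLIES NOT 1) XOR (1 XOR 1)) XOR 1) -> 1
Full result column, 4 rows per line (a,b,c fixed per line; d,e runs 00..11 left to right):
  rows 0-3 [a,b,c=000]: 1111  = hex F
  rows 4-7 [a,b,c=001]: 1111  = hex F
  rows 8-11 [a,b,c=010]: 1111  = hex F
  rows 12-15 [a,b,c=011]: 1111  = hex F
  rows 16-19 [a,b,c=100]: 1111  = hex F
  rows 20-23 [a,b,c=101]: 1111  = hex F
  rows 24-27 [a,b,c=110]: 1111  = hex F
  rows 28-31 [a,b,c=111]: 1111  = hex F
Output column (row 0 .. row 31) = 11111111111111111111111111111111
Output column grouped in 4s = 1111 1111 1111 1111 1111 1111 1111 1111 = 0xFFFFFFFF
Convert to decimal digit by digit (value = value*16 + digit):
  F -> 15
  15*16 + 15 (F) = 255
  255*16 + 15 (F) = 4095
  4095*16 + 15 (F) = 65535
  65535*16 + 15 (F) = 1048575
  1048575*16 + 15 (F) = 16777215
  16777215*16 + 15 (F) = 268435455
  268435455*16 + 15 (F) = 4294967295
Decimal = 4294967295

4294967295


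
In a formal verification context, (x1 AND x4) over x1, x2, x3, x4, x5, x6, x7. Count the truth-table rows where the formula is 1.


Formula: (x1 AND x4) over 7 vars (128 rows)
Evaluate each row (x1, x2, x3, x4, x5, x6, x7 as bits, MSB first):
  row 0 [0000000]: (0 AND 0) -> 0
  row 1 [0000001]: (0 AND 0) -> 0
  row 2 [0000010]: (0 AND 0) -> 0
  row 3 [0000011]: (0 AND 0) -> 0
  row 4 [0000100]: (0 AND 0) -> 0
  (every remaining row is evaluated the same way; all 128 results are listed next)
Full result column, 8 rows per line (x1,x2,x3,x4 fixed per line; x5,x6,x7 runs 000..111 left to right):
  rows 0-7 [x1,x2,x3,x4=0000]: 00000000  (ones: 0)
  rows 8-15 [x1,x2,x3,x4=0001]: 00000000  (ones: 0)
  rows 16-23 [x1,x2,x3,x4=0010]: 00000000  (ones: 0)
  rows 24-31 [x1,x2,x3,x4=0011]: 00000000  (ones: 0)
  rows 32-39 [x1,x2,x3,x4=0100]: 00000000  (ones: 0)
  rows 40-47 [x1,x2,x3,x4=0101]: 00000000  (ones: 0)
  rows 48-55 [x1,x2,x3,x4=0110]: 00000000  (ones: 0)
  rows 56-63 [x1,x2,x3,x4=0111]: 00000000  (ones: 0)
  rows 64-71 [x1,x2,x3,x4=1000]: 00000000  (ones: 0)
  rows 72-79 [x1,x2,x3,x4=1001]: 11111111  (ones: 8)
  rows 80-87 [x1,x2,x3,x4=1010]: 00000000  (ones: 0)
  rows 88-95 [x1,x2,x3,x4=1011]: 11111111  (ones: 8)
  rows 96-103 [x1,x2,x3,x4=1100]: 00000000  (ones: 0)
  rows 104-111 [x1,x2,x3,x4=1101]: 11111111  (ones: 8)
  rows 112-119 [x1,x2,x3,x4=1110]: 00000000  (ones: 0)
  rows 120-127 [x1,x2,x3,x4=1111]: 11111111  (ones: 8)
Count of 1-rows = 0+0+0+0+0+0+0+0+0+8+0+8+0+8+0+8 = 32

32


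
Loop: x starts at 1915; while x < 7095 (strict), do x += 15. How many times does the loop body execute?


Step 1: x goes from 1915 toward 7095 by 15; the body runs while x<7095, so iterations = ceil((bound-start)/step)
Step 2: Distance=5180
Step 3: ceil(5180/15)=346

346


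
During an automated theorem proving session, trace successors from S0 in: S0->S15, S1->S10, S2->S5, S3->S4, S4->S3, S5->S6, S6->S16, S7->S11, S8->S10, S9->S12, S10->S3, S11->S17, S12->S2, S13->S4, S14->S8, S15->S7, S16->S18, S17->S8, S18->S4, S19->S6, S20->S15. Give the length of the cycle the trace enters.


Trace from S0 until a state repeats:
  S0 -> S15 -> S7 -> S11 -> S17 -> S8 -> S10 -> S3 -> S4 -> S3
S3 first seen at step 7, revisited at step 9.
Cycle length = 9 - 7 = 2

2


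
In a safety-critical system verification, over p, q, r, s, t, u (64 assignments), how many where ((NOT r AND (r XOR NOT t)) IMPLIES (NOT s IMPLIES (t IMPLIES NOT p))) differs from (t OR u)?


F1 = ((NOT r AND (r XOR NOT t)) IMPLIES (NOT s IMPLIES (t IMPLIES NOT p)))
F2 = (t OR u)
Evaluate both on each of 64 rows (bits = p,q,r,s,t,u):
  row 0 [000000]: F1=1 F2=0 (differ) -> 1
  row 1 [000001]: F1=1 F2=1 -> 0
  row 2 [000010]: F1=1 F2=1 -> 0
  row 3 [000011]: F1=1 F2=1 -> 0
  row 4 [000100]: F1=1 F2=0 (differ) -> 1
  (every remaining row is evaluated the same way; all 64 results are listed next)
Full result column, 8 rows per line (p,q,r fixed per line; s,t,u runs 000..111 left to right):
  rows 0-7 [p,q,r=000]: 10001000  (ones: 2)
  rows 8-15 [p,q,r=001]: 10001000  (ones: 2)
  rows 16-23 [p,q,r=010]: 10001000  (ones: 2)
  rows 24-31 [p,q,r=011]: 10001000  (ones: 2)
  rows 32-39 [p,q,r=100]: 10001000  (ones: 2)
  rows 40-47 [p,q,r=101]: 10001000  (ones: 2)
  rows 48-55 [p,q,r=110]: 10001000  (ones: 2)
  rows 56-63 [p,q,r=111]: 10001000  (ones: 2)
Disagreements = 2+2+2+2+2+2+2+2 = 16

16


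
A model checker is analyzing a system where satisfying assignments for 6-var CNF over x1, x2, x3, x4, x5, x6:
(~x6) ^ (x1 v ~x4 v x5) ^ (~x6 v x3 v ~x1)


CNF with 3 clauses over 6 vars (64 assignments).
An assignment satisfies CNF iff every clause has >=1 true literal.
Check each row (bits = x1,x2,x3,x4,x5,x6; clause T/F shown):
  row 0 [000000]: clauses=TTT -> 1
  row 1 [000001]: clauses=FTT -> 0
  row 2 [000010]: clauses=TTT -> 1
  row 3 [000011]: clauses=FTT -> 0
  row 4 [000100]: clauses=TFT -> 0
  (every remaining row is evaluated the same way; all 64 results are listed next)
Full result column, 8 rows per line (x1,x2,x3 fixed per line; x4,x5,x6 runs 000..111 left to right):
  rows 0-7 [x1,x2,x3=000]: 10100010  (ones: 3)
  rows 8-15 [x1,x2,x3=001]: 10100010  (ones: 3)
  rows 16-23 [x1,x2,x3=010]: 10100010  (ones: 3)
  rows 24-31 [x1,x2,x3=011]: 10100010  (ones: 3)
  rows 32-39 [x1,x2,x3=100]: 10101010  (ones: 4)
  rows 40-47 [x1,x2,x3=101]: 10101010  (ones: 4)
  rows 48-55 [x1,x2,x3=110]: 10101010  (ones: 4)
  rows 56-63 [x1,x2,x3=111]: 10101010  (ones: 4)
Satisfying assignments = 3+3+3+3+4+4+4+4 = 28

28


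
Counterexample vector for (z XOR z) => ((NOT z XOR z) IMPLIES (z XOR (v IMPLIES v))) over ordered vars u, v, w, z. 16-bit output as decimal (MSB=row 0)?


F1 = (z XOR z)
F2 = ((NOT z XOR z) IMPLIES (z XOR (v IMPLIES v)))
Counterexample to F1=>F2 is where F1=1 and F2=0.
Evaluate each row (bits = u,v,w,z, MSB first):
  row 0 [0000]: F1=0 F2=1 -> F1&~F2 -> 0
  row 1 [0001]: F1=0 F2=0 -> F1&~F2 -> 0
  row 2 [0010]: F1=0 F2=1 -> F1&~F2 -> 0
  row 3 [0011]: F1=0 F2=0 -> F1&~F2 -> 0
  row 4 [0100]: F1=0 F2=1 -> F1&~F2 -> 0
  row 5 [0101]: F1=0 F2=0 -> F1&~F2 -> 0
  row 6 [0110]: F1=0 F2=1 -> F1&~F2 -> 0
  row 7 [0111]: F1=0 F2=0 -> F1&~F2 -> 0
  row 8 [1000]: F1=0 F2=1 -> F1&~F2 -> 0
  row 9 [1001]: F1=0 F2=0 -> F1&~F2 -> 0
  row 10 [1010]: F1=0 F2=1 -> F1&~F2 -> 0
  row 11 [1011]: F1=0 F2=0 -> F1&~F2 -> 0
  row 12 [1100]: F1=0 F2=1 -> F1&~F2 -> 0
  row 13 [1101]: F1=0 F2=0 -> F1&~F2 -> 0
  row 14 [1110]: F1=0 F2=1 -> F1&~F2 -> 0
  row 15 [1111]: F1=0 F2=0 -> F1&~F2 -> 0
Full result column, 4 rows per line (u,v fixed per line; w,z runs 00..11 left to right):
  rows 0-3 [u,v=00]: 0000  = hex 0
  rows 4-7 [u,v=01]: 0000  = hex 0
  rows 8-11 [u,v=10]: 0000  = hex 0
  rows 12-15 [u,v=11]: 0000  = hex 0
Counterexample vector (row 0 .. row 15) = 0000000000000000
Output column grouped in 4s = 0000 0000 0000 0000 = 0x0000
Convert to decimal digit by digit (value = value*16 + digit):
  0 -> 0
  0*16 + 0 = 0
  0*16 + 0 = 0
  0*16 + 0 = 0
Decimal = 0

0


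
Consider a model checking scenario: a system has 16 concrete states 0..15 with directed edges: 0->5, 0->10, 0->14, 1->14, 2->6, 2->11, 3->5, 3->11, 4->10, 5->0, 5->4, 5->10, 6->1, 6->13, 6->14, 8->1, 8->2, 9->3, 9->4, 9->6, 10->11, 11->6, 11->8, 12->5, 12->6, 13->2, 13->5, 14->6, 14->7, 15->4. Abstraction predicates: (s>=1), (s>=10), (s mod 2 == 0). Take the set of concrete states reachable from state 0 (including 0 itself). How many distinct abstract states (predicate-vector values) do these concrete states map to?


BFS from 0:
Concrete reachable: {0, 1, 2, 4, 5, 6, 7, 8, 10, 11, 13, 14}
Abstract via predicates (s>=1), (s>=10), (s mod 2 == 0):
  (0,0,1) <- {0}
  (1,0,0) <- {1, 5, 7}
  (1,0,1) <- {2, 4, 6, 8}
  (1,1,0) <- {11, 13}
  (1,1,1) <- {10, 14}
Distinct abstract states = 5

5


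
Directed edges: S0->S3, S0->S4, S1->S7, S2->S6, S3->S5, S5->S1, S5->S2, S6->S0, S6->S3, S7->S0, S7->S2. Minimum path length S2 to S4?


BFS layer-by-layer from S2:
  dist 0: {S2}
  dist 1: {S6}
  dist 2: {S0, S3}
  dist 3: {S4, S5}
  -> S4 reached at distance 3
Shortest path length = 3

3


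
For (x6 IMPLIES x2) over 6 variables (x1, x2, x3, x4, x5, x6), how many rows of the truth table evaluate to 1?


Formula: (x6 IMPLIES x2) over 6 vars (64 rows)
Evaluate each row (x1, x2, x3, x4, x5, x6 as bits, MSB first):
  row 0 [000000]: (0 IMPLIES 0) -> 1
  row 1 [000001]: (1 IMPLIES 0) -> 0
  row 2 [000010]: (0 IMPLIES 0) -> 1
  row 3 [000011]: (1 IMPLIES 0) -> 0
  row 4 [000100]: (0 IMPLIES 0) -> 1
  (every remaining row is evaluated the same way; all 64 results are listed next)
Full result column, 8 rows per line (x1,x2,x3 fixed per line; x4,x5,x6 runs 000..111 left to right):
  rows 0-7 [x1,x2,x3=000]: 10101010  (ones: 4)
  rows 8-15 [x1,x2,x3=001]: 10101010  (ones: 4)
  rows 16-23 [x1,x2,x3=010]: 11111111  (ones: 8)
  rows 24-31 [x1,x2,x3=011]: 11111111  (ones: 8)
  rows 32-39 [x1,x2,x3=100]: 10101010  (ones: 4)
  rows 40-47 [x1,x2,x3=101]: 10101010  (ones: 4)
  rows 48-55 [x1,x2,x3=110]: 11111111  (ones: 8)
  rows 56-63 [x1,x2,x3=111]: 11111111  (ones: 8)
Count of 1-rows = 4+4+8+8+4+4+8+8 = 48

48


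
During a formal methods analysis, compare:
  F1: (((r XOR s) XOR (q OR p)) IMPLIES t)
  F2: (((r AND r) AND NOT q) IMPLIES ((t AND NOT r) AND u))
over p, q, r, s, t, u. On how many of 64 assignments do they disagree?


F1 = (((r XOR s) XOR (q OR p)) IMPLIES t)
F2 = (((r AND r) AND NOT q) IMPLIES ((t AND NOT r) AND u))
Evaluate both on each of 64 rows (bits = p,q,r,s,t,u):
  row 0 [000000]: F1=1 F2=1 -> 0
  row 1 [000001]: F1=1 F2=1 -> 0
  row 2 [000010]: F1=1 F2=1 -> 0
  row 3 [000011]: F1=1 F2=1 -> 0
  row 4 [000100]: F1=0 F2=1 (differ) -> 1
  (every remaining row is evaluated the same way; all 64 results are listed next)
Full result column, 8 rows per line (p,q,r fixed per line; s,t,u runs 000..111 left to right):
  rows 0-7 [p,q,r=000]: 00001100  (ones: 2)
  rows 8-15 [p,q,r=001]: 00111111  (ones: 6)
  rows 16-23 [p,q,r=010]: 11000000  (ones: 2)
  rows 24-31 [p,q,r=011]: 00001100  (ones: 2)
  rows 32-39 [p,q,r=100]: 11000000  (ones: 2)
  rows 40-47 [p,q,r=101]: 11110011  (ones: 6)
  rows 48-55 [p,q,r=110]: 11000000  (ones: 2)
  rows 56-63 [p,q,r=111]: 00001100  (ones: 2)
Disagreements = 2+6+2+2+2+6+2+2 = 24

24


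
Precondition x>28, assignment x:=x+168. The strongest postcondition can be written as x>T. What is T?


Formula: sp(P, x:=E) = exists old_x. (x = E[old_x/x]) AND P[old_x/x] (old_x is the value of x before the assignment; eliminate old_x by solving x = E[old_x/x] for old_x)
Step 1: Precondition P: x>28, i.e. old_x > 28
Step 2: Assignment gives x = old_x + 168, so old_x = x - 168
Step 3: Substitute into P: x - 168 > 28
Step 4: Simplify: x > 28+168 = 196

196


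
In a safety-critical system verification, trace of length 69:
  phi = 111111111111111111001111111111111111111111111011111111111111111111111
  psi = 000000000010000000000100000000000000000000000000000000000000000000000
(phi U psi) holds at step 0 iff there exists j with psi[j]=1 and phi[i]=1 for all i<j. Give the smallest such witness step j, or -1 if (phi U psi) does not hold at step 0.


(phi U psi) at 0: need smallest j with psi[j]=1 and phi[i]=1 for all i in [0,j).
Scan from step 0:
  step 0: phi=1, psi=0 -> continue
  step 1: phi=1, psi=0 -> continue
  step 2: phi=1, psi=0 -> continue
  step 3: phi=1, psi=0 -> continue
  step 10: psi=1 and phi held for [0,10) -> witness found
Witness step = 10

10


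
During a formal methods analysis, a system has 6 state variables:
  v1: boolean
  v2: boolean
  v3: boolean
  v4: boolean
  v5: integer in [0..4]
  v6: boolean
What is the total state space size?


State space = product of domain sizes of all variables.
Domain sizes:
  v1 (boolean): 2
  v2 (boolean): 2
  v3 (boolean): 2
  v4 (boolean): 2
  v5 (integer in [0..4]): 5
  v6 (boolean): 2
Product = 2 * 2 * 2 * 2 * 5 * 2 = 160

160


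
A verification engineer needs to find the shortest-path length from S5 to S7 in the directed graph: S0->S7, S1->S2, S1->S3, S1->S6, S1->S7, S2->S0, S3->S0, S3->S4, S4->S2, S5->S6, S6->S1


BFS layer-by-layer from S5:
  dist 0: {S5}
  dist 1: {S6}
  dist 2: {S1}
  dist 3: {S2, S3, S7}
  -> S7 reached at distance 3
Shortest path length = 3

3


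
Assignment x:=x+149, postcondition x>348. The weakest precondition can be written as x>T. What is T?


Formula: wp(x:=E, P) = P[E/x] (substitute E for x in postcondition)
Step 1: Postcondition: x>348
Step 2: Substitute x+149 for x: x+149>348
Step 3: Solve for x: x > 348-149 = 199

199


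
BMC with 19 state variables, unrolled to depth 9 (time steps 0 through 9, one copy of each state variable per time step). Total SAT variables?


BMC unrolls to depth k, creating one copy of each state var for steps 0..k.
Step count = 9 + 1 = 10 (steps 0 through 9)
Vars per step = 19
Total = 19 * 10 = 190

190


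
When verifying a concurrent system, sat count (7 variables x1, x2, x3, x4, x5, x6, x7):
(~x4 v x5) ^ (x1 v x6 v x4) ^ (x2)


CNF with 3 clauses over 7 vars (128 assignments).
An assignment satisfies CNF iff every clause has >=1 true literal.
Check each row (bits = x1,x2,x3,x4,x5,x6,x7; clause T/F shown):
  row 0 [0000000]: clauses=TFF -> 0
  row 1 [0000001]: clauses=TFF -> 0
  row 2 [0000010]: clauses=TTF -> 0
  row 3 [0000011]: clauses=TTF -> 0
  row 4 [0000100]: clauses=TFF -> 0
  (every remaining row is evaluated the same way; all 128 results are listed next)
Full result column, 8 rows per line (x1,x2,x3,x4 fixed per line; x5,x6,x7 runs 000..111 left to right):
  rows 0-7 [x1,x2,x3,x4=0000]: 00000000  (ones: 0)
  rows 8-15 [x1,x2,x3,x4=0001]: 00000000  (ones: 0)
  rows 16-23 [x1,x2,x3,x4=0010]: 00000000  (ones: 0)
  rows 24-31 [x1,x2,x3,x4=0011]: 00000000  (ones: 0)
  rows 32-39 [x1,x2,x3,x4=0100]: 00110011  (ones: 4)
  rows 40-47 [x1,x2,x3,x4=0101]: 00001111  (ones: 4)
  rows 48-55 [x1,x2,x3,x4=0110]: 00110011  (ones: 4)
  rows 56-63 [x1,x2,x3,x4=0111]: 00001111  (ones: 4)
  rows 64-71 [x1,x2,x3,x4=1000]: 00000000  (ones: 0)
  rows 72-79 [x1,x2,x3,x4=1001]: 00000000  (ones: 0)
  rows 80-87 [x1,x2,x3,x4=1010]: 00000000  (ones: 0)
  rows 88-95 [x1,x2,x3,x4=1011]: 00000000  (ones: 0)
  rows 96-103 [x1,x2,x3,x4=1100]: 11111111  (ones: 8)
  rows 104-111 [x1,x2,x3,x4=1101]: 00001111  (ones: 4)
  rows 112-119 [x1,x2,x3,x4=1110]: 11111111  (ones: 8)
  rows 120-127 [x1,x2,x3,x4=1111]: 00001111  (ones: 4)
Satisfying assignments = 0+0+0+0+4+4+4+4+0+0+0+0+8+4+8+4 = 40

40


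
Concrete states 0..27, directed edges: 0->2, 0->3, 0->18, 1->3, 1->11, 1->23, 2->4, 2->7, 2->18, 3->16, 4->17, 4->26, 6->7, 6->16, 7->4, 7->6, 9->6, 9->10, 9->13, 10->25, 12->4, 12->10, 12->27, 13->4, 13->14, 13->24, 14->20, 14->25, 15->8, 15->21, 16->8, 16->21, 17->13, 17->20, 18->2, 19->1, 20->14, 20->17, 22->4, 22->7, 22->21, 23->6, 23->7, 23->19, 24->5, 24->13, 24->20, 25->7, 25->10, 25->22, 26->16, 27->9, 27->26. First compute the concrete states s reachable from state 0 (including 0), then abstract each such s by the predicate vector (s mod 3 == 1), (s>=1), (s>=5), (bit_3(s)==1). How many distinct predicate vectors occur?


BFS from 0:
Concrete reachable: {0, 2, 3, 4, 5, 6, 7, 8, 10, 13, 14, 16, 17, 18, 20, 21, 22, 24, 25, 26}
Abstract via predicates (s mod 3 == 1), (s>=1), (s>=5), (bit_3(s)==1):
  (0,0,0,0) <- {0}
  (0,1,0,0) <- {2, 3}
  (0,1,1,0) <- {5, 6, 17, 18, 20, 21}
  (0,1,1,1) <- {8, 14, 24, 26}
  (1,1,0,0) <- {4}
  (1,1,1,0) <- {7, 16, 22}
  (1,1,1,1) <- {10, 13, 25}
Distinct abstract states = 7

7


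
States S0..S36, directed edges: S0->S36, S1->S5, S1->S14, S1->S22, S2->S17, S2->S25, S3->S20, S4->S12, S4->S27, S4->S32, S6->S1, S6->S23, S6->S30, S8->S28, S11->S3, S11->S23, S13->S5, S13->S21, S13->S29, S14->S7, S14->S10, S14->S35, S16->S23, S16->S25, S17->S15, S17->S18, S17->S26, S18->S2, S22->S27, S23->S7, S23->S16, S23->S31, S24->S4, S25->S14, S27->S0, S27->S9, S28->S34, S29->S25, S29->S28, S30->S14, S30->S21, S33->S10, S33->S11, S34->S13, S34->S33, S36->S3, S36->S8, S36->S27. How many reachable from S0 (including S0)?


BFS from S0:
  layer 0: {S0}
  layer 1: {S36}
  layer 2: {S3, S8, S27}
  layer 3: {S9, S20, S28}
  layer 4: {S34}
  layer 5: {S13, S33}
  layer 6: {S5, S10, S11, S21, S29}
  layer 7: {S23, S25}
  layer 8: {S7, S14, S16, S31}
  layer 9: {S35}
Reachable set: {S0, S3, S5, S7, S8, S9, S10, S11, S13, S14, S16, S20, S21, S23, S25, S27, S28, S29, S31, S33, S34, S35, S36}
Count = 23

23


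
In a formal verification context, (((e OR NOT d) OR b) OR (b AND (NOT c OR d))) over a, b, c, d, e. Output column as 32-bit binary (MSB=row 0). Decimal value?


Formula: (((e OR NOT d) OR b) OR (b AND (NOT c OR d))) over a, b, c, d, e (32 rows)
Evaluate each row (bits = a,b,c,d,e, MSB first):
  row 0 [00000]: (((0 OR NOT 0) OR 0) OR (0 AND (NOT 0 OR 0))) -> 1
  row 1 [00001]: (((1 OR NOT 0) OR 0) OR (0 AND (NOT 0 OR 0))) -> 1
  row 2 [00010]: (((0 OR NOT 1) OR 0) OR (0 AND (NOT 0 OR 1))) -> 0
  row 3 [00011]: (((1 OR NOT 1) OR 0) OR (0 AND (NOT 0 OR 1))) -> 1
  row 4 [00100]: (((0 OR NOT 0) OR 0) OR (0 AND (NOT 1 OR 0))) -> 1
  row 5 [00101]: (((1 OR NOT 0) OR 0) OR (0 AND (NOT 1 OR 0))) -> 1
  row 6 [00110]: (((0 OR NOT 1) OR 0) OR (0 AND (NOT 1 OR 1))) -> 0
  row 7 [00111]: (((1 OR NOT 1) OR 0) OR (0 AND (NOT 1 OR 1))) -> 1
  row 8 [01000]: (((0 OR NOT 0) OR 1) OR (1 AND (NOT 0 OR 0))) -> 1
  row 9 [01001]: (((1 OR NOT 0) OR 1) OR (1 AND (NOT 0 OR 0))) -> 1
  row 10 [01010]: (((0 OR NOT 1) OR 1) OR (1 AND (NOT 0 OR 1))) -> 1
  row 11 [01011]: (((1 OR NOT 1) OR 1) OR (1 AND (NOT 0 OR 1))) -> 1
  row 12 [01100]: (((0 OR NOT 0) OR 1) OR (1 AND (NOT 1 OR 0))) -> 1
  row 13 [01101]: (((1 OR NOT 0) OR 1) OR (1 AND (NOT 1 OR 0))) -> 1
  row 14 [01110]: (((0 OR NOT 1) OR 1) OR (1 AND (NOT 1 OR 1))) -> 1
  row 15 [01111]: (((1 OR NOT 1) OR 1) OR (1 AND (NOT 1 OR 1))) -> 1
  row 16 [10000]: (((0 OR NOT 0) OR 0) OR (0 AND (NOT 0 OR 0))) -> 1
  row 17 [10001]: (((1 OR NOT 0) OR 0) OR (0 AND (NOT 0 OR 0))) -> 1
  row 18 [10010]: (((0 OR NOT 1) OR 0) OR (0 AND (NOT 0 OR 1))) -> 0
  row 19 [10011]: (((1 OR NOT 1) OR 0) OR (0 AND (NOT 0 OR 1))) -> 1
  row 20 [10100]: (((0 OR NOT 0) OR 0) OR (0 AND (NOT 1 OR 0))) -> 1
  row 21 [10101]: (((1 OR NOT 0) OR 0) OR (0 AND (NOT 1 OR 0))) -> 1
  row 22 [10110]: (((0 OR NOT 1) OR 0) OR (0 AND (NOT 1 OR 1))) -> 0
  row 23 [10111]: (((1 OR NOT 1) OR 0) OR (0 AND (NOT 1 OR 1))) -> 1
  row 24 [11000]: (((0 OR NOT 0) OR 1) OR (1 AND (NOT 0 OR 0))) -> 1
  row 25 [11001]: (((1 OR NOT 0) OR 1) OR (1 AND (NOT 0 OR 0))) -> 1
  row 26 [11010]: (((0 OR NOT 1) OR 1) OR (1 AND (NOT 0 OR 1))) -> 1
  row 27 [11011]: (((1 OR NOT 1) OR 1) OR (1 AND (NOT 0 OR 1))) -> 1
  row 28 [11100]: (((0 OR NOT 0) OR 1) OR (1 AND (NOT 1 OR 0))) -> 1
  row 29 [11101]: (((1 OR NOT 0) OR 1) OR (1 AND (NOT 1 OR 0))) -> 1
  row 30 [11110]: (((0 OR NOT 1) OR 1) OR (1 AND (NOT 1 OR 1))) -> 1
  row 31 [11111]: (((1 OR NOT 1) OR 1) OR (1 AND (NOT 1 OR 1))) -> 1
Full result column, 4 rows per line (a,b,c fixed per line; d,e runs 00..11 left to right):
  rows 0-3 [a,b,c=000]: 1101  = hex D
  rows 4-7 [a,b,c=001]: 1101  = hex D
  rows 8-11 [a,b,c=010]: 1111  = hex F
  rows 12-15 [a,b,c=011]: 1111  = hex F
  rows 16-19 [a,b,c=100]: 1101  = hex D
  rows 20-23 [a,b,c=101]: 1101  = hex D
  rows 24-27 [a,b,c=110]: 1111  = hex F
  rows 28-31 [a,b,c=111]: 1111  = hex F
Output column (row 0 .. row 31) = 11011101111111111101110111111111
Output column grouped in 4s = 1101 1101 1111 1111 1101 1101 1111 1111 = 0xDDFFDDFF
Convert to decimal digit by digit (value = value*16 + digit):
  D -> 13
  13*16 + 13 (D) = 221
  221*16 + 15 (F) = 3551
  3551*16 + 15 (F) = 56831
  56831*16 + 13 (D) = 909309
  909309*16 + 13 (D) = 14548957
  14548957*16 + 15 (F) = 232783327
  232783327*16 + 15 (F) = 3724533247
Decimal = 3724533247

3724533247


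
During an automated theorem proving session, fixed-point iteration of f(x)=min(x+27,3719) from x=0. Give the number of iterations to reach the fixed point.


Step 1: x=0, cap=3719, increment=27
Step 2: x grows by 27 each step until capped at 3719; fixed point is x=3719
Step 3: iterations = ceil(3719/27) = 138

138


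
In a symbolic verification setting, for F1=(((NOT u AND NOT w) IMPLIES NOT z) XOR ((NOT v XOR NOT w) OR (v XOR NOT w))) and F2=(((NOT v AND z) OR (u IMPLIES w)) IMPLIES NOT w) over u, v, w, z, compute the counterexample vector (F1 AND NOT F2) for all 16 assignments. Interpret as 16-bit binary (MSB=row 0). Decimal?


F1 = (((NOT u AND NOT w) IMPLIES NOT z) XOR ((NOT v XOR NOT w) OR (v XOR NOT w)))
F2 = (((NOT v AND z) OR (u IMPLIES w)) IMPLIES NOT w)
Counterexample to F1=>F2 is where F1=1 and F2=0.
Evaluate each row (bits = u,v,w,z, MSB first):
  row 0 [0000]: F1=0 F2=1 -> F1&~F2 -> 0
  row 1 [0001]: F1=1 F2=1 -> F1&~F2 -> 0
  row 2 [0010]: F1=0 F2=0 -> F1&~F2 -> 0
  row 3 [0011]: F1=0 F2=0 -> F1&~F2 -> 0
  row 4 [0100]: F1=0 F2=1 -> F1&~F2 -> 0
  row 5 [0101]: F1=1 F2=1 -> F1&~F2 -> 0
  row 6 [0110]: F1=0 F2=0 -> F1&~F2 -> 0
  row 7 [0111]: F1=0 F2=0 -> F1&~F2 -> 0
  row 8 [1000]: F1=0 F2=1 -> F1&~F2 -> 0
  row 9 [1001]: F1=0 F2=1 -> F1&~F2 -> 0
  row 10 [1010]: F1=0 F2=0 -> F1&~F2 -> 0
  row 11 [1011]: F1=0 F2=0 -> F1&~F2 -> 0
  row 12 [1100]: F1=0 F2=1 -> F1&~F2 -> 0
  row 13 [1101]: F1=0 F2=1 -> F1&~F2 -> 0
  row 14 [1110]: F1=0 F2=0 -> F1&~F2 -> 0
  row 15 [1111]: F1=0 F2=0 -> F1&~F2 -> 0
Full result column, 4 rows per line (u,v fixed per line; w,z runs 00..11 left to right):
  rows 0-3 [u,v=00]: 0000  = hex 0
  rows 4-7 [u,v=01]: 0000  = hex 0
  rows 8-11 [u,v=10]: 0000  = hex 0
  rows 12-15 [u,v=11]: 0000  = hex 0
Counterexample vector (row 0 .. row 15) = 0000000000000000
Output column grouped in 4s = 0000 0000 0000 0000 = 0x0000
Convert to decimal digit by digit (value = value*16 + digit):
  0 -> 0
  0*16 + 0 = 0
  0*16 + 0 = 0
  0*16 + 0 = 0
Decimal = 0

0
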